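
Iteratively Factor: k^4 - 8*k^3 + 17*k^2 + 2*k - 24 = (k + 1)*(k^3 - 9*k^2 + 26*k - 24) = (k - 2)*(k + 1)*(k^2 - 7*k + 12) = (k - 3)*(k - 2)*(k + 1)*(k - 4)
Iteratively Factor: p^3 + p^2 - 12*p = (p)*(p^2 + p - 12) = p*(p - 3)*(p + 4)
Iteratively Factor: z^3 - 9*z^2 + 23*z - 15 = (z - 1)*(z^2 - 8*z + 15) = (z - 5)*(z - 1)*(z - 3)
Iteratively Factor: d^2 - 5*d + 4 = (d - 4)*(d - 1)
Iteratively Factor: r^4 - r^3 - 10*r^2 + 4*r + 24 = (r + 2)*(r^3 - 3*r^2 - 4*r + 12) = (r - 3)*(r + 2)*(r^2 - 4) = (r - 3)*(r + 2)^2*(r - 2)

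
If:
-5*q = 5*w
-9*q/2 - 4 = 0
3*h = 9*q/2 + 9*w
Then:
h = 4/3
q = -8/9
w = 8/9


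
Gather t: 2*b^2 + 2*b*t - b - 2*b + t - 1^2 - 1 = 2*b^2 - 3*b + t*(2*b + 1) - 2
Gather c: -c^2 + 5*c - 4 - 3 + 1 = -c^2 + 5*c - 6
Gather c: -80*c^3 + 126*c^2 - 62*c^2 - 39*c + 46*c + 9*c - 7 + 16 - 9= -80*c^3 + 64*c^2 + 16*c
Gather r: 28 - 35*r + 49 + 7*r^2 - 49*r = 7*r^2 - 84*r + 77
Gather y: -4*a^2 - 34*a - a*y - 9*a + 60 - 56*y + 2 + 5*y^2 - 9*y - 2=-4*a^2 - 43*a + 5*y^2 + y*(-a - 65) + 60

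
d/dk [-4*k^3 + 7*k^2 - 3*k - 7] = -12*k^2 + 14*k - 3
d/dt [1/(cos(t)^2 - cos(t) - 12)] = (2*cos(t) - 1)*sin(t)/(sin(t)^2 + cos(t) + 11)^2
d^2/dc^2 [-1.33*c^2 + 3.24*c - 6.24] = -2.66000000000000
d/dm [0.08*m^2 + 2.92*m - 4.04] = 0.16*m + 2.92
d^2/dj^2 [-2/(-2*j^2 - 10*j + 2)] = 2*(-j^2 - 5*j + (2*j + 5)^2 + 1)/(j^2 + 5*j - 1)^3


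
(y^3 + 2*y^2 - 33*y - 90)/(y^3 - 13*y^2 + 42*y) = (y^2 + 8*y + 15)/(y*(y - 7))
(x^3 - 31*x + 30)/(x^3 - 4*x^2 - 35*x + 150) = (x - 1)/(x - 5)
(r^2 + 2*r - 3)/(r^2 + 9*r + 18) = (r - 1)/(r + 6)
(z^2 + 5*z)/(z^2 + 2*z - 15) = z/(z - 3)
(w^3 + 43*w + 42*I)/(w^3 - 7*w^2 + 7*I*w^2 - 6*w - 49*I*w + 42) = (w - 7*I)/(w - 7)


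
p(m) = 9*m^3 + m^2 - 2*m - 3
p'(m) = 27*m^2 + 2*m - 2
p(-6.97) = -2987.96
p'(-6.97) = 1295.74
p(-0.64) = -3.67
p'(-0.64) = 7.78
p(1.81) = 50.02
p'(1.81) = 90.07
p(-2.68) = -163.70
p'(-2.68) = 186.56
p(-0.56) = -3.15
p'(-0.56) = 5.35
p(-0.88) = -6.60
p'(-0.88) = 17.15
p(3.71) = 462.93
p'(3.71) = 377.05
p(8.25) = 5102.20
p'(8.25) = 1852.19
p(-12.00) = -15387.00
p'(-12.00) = 3862.00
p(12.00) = 15669.00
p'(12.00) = 3910.00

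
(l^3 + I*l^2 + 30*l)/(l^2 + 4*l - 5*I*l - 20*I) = l*(l + 6*I)/(l + 4)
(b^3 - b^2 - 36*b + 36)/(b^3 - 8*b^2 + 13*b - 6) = (b + 6)/(b - 1)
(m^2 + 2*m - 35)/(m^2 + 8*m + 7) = (m - 5)/(m + 1)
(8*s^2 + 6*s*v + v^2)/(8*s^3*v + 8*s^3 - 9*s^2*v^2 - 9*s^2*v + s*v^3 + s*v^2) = (8*s^2 + 6*s*v + v^2)/(s*(8*s^2*v + 8*s^2 - 9*s*v^2 - 9*s*v + v^3 + v^2))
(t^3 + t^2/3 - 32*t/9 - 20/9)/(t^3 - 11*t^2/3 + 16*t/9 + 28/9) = (3*t + 5)/(3*t - 7)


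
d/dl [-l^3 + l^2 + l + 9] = -3*l^2 + 2*l + 1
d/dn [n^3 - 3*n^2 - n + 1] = 3*n^2 - 6*n - 1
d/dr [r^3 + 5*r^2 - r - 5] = 3*r^2 + 10*r - 1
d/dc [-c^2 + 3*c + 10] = 3 - 2*c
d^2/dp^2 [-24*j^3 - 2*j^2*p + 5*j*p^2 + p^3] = 10*j + 6*p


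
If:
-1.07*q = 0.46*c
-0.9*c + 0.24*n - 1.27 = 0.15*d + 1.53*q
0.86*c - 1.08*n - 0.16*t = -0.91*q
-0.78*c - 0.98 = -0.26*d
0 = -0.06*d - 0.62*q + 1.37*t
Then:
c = -3.14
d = -5.66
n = -1.42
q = 1.35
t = 0.36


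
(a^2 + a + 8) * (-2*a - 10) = -2*a^3 - 12*a^2 - 26*a - 80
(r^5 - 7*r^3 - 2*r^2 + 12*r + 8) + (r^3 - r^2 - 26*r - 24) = r^5 - 6*r^3 - 3*r^2 - 14*r - 16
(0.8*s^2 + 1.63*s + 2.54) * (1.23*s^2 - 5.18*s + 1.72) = 0.984*s^4 - 2.1391*s^3 - 3.9432*s^2 - 10.3536*s + 4.3688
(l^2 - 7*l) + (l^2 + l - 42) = 2*l^2 - 6*l - 42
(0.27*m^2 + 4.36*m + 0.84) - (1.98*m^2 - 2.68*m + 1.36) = -1.71*m^2 + 7.04*m - 0.52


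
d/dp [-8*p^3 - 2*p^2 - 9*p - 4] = -24*p^2 - 4*p - 9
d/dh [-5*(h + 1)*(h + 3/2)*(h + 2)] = -15*h^2 - 45*h - 65/2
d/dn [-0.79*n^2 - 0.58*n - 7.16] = -1.58*n - 0.58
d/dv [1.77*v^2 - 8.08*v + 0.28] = 3.54*v - 8.08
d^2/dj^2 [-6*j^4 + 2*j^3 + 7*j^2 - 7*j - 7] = -72*j^2 + 12*j + 14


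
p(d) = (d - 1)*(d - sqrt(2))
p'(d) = 2*d - sqrt(2) - 1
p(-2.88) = 16.66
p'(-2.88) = -8.17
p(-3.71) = 24.14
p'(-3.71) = -9.83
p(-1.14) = 5.47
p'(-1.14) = -4.69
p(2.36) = 1.29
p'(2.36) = 2.31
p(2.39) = 1.36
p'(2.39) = 2.37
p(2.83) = 2.59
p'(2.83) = 3.25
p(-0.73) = 3.71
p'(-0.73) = -3.87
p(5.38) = 17.37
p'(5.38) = 8.35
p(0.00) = 1.41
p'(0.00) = -2.41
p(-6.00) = 51.90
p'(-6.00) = -14.41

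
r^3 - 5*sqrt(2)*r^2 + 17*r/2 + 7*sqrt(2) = (r - 7*sqrt(2)/2)*(r - 2*sqrt(2))*(r + sqrt(2)/2)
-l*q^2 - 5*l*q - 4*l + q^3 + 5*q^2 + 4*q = (-l + q)*(q + 1)*(q + 4)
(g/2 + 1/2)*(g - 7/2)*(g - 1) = g^3/2 - 7*g^2/4 - g/2 + 7/4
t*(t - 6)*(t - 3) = t^3 - 9*t^2 + 18*t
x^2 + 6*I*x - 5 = (x + I)*(x + 5*I)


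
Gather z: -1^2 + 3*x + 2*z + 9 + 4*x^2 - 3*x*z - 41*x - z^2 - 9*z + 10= 4*x^2 - 38*x - z^2 + z*(-3*x - 7) + 18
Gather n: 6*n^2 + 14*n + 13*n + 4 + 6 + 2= 6*n^2 + 27*n + 12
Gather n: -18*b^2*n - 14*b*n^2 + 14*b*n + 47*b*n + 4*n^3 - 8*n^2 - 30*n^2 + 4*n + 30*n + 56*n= 4*n^3 + n^2*(-14*b - 38) + n*(-18*b^2 + 61*b + 90)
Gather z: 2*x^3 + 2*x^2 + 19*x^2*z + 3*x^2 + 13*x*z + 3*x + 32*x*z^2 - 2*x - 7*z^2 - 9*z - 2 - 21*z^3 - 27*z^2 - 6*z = 2*x^3 + 5*x^2 + x - 21*z^3 + z^2*(32*x - 34) + z*(19*x^2 + 13*x - 15) - 2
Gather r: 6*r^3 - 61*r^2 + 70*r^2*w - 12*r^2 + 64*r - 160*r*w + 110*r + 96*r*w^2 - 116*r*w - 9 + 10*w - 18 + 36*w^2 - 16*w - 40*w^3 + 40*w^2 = 6*r^3 + r^2*(70*w - 73) + r*(96*w^2 - 276*w + 174) - 40*w^3 + 76*w^2 - 6*w - 27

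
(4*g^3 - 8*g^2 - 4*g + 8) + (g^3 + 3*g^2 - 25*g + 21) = 5*g^3 - 5*g^2 - 29*g + 29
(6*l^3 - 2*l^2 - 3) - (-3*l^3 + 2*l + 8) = 9*l^3 - 2*l^2 - 2*l - 11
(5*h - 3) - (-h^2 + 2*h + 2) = h^2 + 3*h - 5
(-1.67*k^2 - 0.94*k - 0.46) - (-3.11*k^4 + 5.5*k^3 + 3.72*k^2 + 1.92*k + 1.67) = 3.11*k^4 - 5.5*k^3 - 5.39*k^2 - 2.86*k - 2.13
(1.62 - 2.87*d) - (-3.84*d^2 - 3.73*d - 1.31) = 3.84*d^2 + 0.86*d + 2.93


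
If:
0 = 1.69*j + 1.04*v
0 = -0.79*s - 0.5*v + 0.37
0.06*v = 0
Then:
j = 0.00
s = 0.47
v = 0.00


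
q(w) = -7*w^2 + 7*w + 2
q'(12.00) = -161.00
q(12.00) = -922.00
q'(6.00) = -77.00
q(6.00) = -208.00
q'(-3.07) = 49.98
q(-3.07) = -85.46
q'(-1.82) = 32.48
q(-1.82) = -33.93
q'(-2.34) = 39.76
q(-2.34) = -52.71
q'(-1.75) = 31.50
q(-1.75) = -31.69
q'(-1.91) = 33.74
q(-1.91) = -36.91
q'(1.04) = -7.56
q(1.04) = 1.71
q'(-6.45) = 97.30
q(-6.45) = -334.37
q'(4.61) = -57.54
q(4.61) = -114.49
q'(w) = 7 - 14*w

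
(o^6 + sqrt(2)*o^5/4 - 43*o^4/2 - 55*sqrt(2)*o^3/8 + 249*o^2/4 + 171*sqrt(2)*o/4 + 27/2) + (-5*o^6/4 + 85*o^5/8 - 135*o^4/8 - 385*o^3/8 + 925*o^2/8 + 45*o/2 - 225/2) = -o^6/4 + sqrt(2)*o^5/4 + 85*o^5/8 - 307*o^4/8 - 385*o^3/8 - 55*sqrt(2)*o^3/8 + 1423*o^2/8 + 45*o/2 + 171*sqrt(2)*o/4 - 99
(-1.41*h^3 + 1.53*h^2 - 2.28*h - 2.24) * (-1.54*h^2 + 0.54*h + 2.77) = 2.1714*h^5 - 3.1176*h^4 + 0.4317*h^3 + 6.4565*h^2 - 7.5252*h - 6.2048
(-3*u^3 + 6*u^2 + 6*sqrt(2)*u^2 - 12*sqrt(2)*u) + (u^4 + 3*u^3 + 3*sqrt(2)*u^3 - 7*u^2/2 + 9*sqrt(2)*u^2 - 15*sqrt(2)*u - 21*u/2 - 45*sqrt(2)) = u^4 + 3*sqrt(2)*u^3 + 5*u^2/2 + 15*sqrt(2)*u^2 - 27*sqrt(2)*u - 21*u/2 - 45*sqrt(2)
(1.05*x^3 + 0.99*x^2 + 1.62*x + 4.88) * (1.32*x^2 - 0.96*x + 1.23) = 1.386*x^5 + 0.2988*x^4 + 2.4795*x^3 + 6.1041*x^2 - 2.6922*x + 6.0024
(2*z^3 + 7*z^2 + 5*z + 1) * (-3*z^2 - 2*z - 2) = -6*z^5 - 25*z^4 - 33*z^3 - 27*z^2 - 12*z - 2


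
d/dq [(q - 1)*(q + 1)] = 2*q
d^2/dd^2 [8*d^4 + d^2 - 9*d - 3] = 96*d^2 + 2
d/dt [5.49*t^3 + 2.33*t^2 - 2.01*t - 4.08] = 16.47*t^2 + 4.66*t - 2.01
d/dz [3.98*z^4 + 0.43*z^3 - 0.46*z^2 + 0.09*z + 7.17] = 15.92*z^3 + 1.29*z^2 - 0.92*z + 0.09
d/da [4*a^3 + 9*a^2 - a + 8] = 12*a^2 + 18*a - 1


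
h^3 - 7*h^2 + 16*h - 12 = (h - 3)*(h - 2)^2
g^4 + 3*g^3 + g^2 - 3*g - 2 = (g - 1)*(g + 1)^2*(g + 2)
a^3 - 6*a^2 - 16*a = a*(a - 8)*(a + 2)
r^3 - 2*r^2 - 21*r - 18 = (r - 6)*(r + 1)*(r + 3)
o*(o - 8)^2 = o^3 - 16*o^2 + 64*o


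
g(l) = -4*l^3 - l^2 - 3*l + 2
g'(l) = -12*l^2 - 2*l - 3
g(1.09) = -7.64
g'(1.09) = -19.44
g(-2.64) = 76.55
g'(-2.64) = -81.36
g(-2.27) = 50.45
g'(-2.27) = -60.29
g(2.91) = -113.77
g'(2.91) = -110.44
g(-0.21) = 2.62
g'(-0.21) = -3.11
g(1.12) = -8.23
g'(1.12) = -20.29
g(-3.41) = 159.21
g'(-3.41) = -135.72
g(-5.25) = 569.00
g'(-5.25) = -323.25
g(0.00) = 2.00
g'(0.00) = -3.00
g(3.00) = -124.00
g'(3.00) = -117.00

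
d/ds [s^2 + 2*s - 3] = 2*s + 2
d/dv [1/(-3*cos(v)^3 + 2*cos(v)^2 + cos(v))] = (-9*sin(v) + sin(v)/cos(v)^2 + 4*tan(v))/((cos(v) - 1)^2*(3*cos(v) + 1)^2)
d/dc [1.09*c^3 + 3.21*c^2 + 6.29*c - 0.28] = 3.27*c^2 + 6.42*c + 6.29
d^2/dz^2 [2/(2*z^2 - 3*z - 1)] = 4*(4*z^2 - 6*z - (4*z - 3)^2 - 2)/(-2*z^2 + 3*z + 1)^3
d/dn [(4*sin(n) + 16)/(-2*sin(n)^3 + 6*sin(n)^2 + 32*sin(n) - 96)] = 2*(2*sin(n) - 7)*cos(n)/((sin(n) - 4)^2*(sin(n) - 3)^2)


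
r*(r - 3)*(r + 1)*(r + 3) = r^4 + r^3 - 9*r^2 - 9*r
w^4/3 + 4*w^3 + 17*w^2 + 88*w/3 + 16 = (w/3 + 1)*(w + 1)*(w + 4)^2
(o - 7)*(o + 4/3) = o^2 - 17*o/3 - 28/3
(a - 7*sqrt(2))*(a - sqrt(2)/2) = a^2 - 15*sqrt(2)*a/2 + 7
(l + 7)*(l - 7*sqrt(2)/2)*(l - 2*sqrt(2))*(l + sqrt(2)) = l^4 - 9*sqrt(2)*l^3/2 + 7*l^3 - 63*sqrt(2)*l^2/2 + 3*l^2 + 14*sqrt(2)*l + 21*l + 98*sqrt(2)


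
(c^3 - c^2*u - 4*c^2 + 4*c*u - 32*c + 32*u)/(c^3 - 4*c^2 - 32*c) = (c - u)/c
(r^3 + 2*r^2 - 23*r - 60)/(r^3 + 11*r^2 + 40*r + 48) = (r - 5)/(r + 4)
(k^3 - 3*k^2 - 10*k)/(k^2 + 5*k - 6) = k*(k^2 - 3*k - 10)/(k^2 + 5*k - 6)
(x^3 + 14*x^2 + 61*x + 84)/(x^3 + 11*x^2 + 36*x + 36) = (x^2 + 11*x + 28)/(x^2 + 8*x + 12)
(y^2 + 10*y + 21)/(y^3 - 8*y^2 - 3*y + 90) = (y + 7)/(y^2 - 11*y + 30)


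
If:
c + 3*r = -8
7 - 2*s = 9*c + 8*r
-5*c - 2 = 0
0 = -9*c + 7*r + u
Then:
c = -2/5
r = -38/15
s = 463/30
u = 212/15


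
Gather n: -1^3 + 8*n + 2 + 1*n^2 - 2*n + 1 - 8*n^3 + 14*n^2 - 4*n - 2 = -8*n^3 + 15*n^2 + 2*n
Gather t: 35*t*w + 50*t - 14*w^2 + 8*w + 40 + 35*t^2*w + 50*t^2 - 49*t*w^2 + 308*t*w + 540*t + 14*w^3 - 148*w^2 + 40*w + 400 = t^2*(35*w + 50) + t*(-49*w^2 + 343*w + 590) + 14*w^3 - 162*w^2 + 48*w + 440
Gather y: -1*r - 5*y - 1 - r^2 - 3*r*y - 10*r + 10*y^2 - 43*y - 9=-r^2 - 11*r + 10*y^2 + y*(-3*r - 48) - 10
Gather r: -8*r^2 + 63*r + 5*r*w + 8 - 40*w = -8*r^2 + r*(5*w + 63) - 40*w + 8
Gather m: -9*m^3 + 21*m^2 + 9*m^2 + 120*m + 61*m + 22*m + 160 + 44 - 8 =-9*m^3 + 30*m^2 + 203*m + 196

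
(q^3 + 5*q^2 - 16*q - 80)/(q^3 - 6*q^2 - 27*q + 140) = (q + 4)/(q - 7)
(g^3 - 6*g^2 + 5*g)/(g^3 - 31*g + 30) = g/(g + 6)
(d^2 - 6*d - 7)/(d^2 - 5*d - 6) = (d - 7)/(d - 6)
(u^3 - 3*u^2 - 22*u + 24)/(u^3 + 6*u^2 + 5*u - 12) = (u - 6)/(u + 3)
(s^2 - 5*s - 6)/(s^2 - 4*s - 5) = (s - 6)/(s - 5)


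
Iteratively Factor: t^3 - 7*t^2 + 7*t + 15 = (t - 3)*(t^2 - 4*t - 5) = (t - 5)*(t - 3)*(t + 1)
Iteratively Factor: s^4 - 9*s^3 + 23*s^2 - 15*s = (s)*(s^3 - 9*s^2 + 23*s - 15) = s*(s - 1)*(s^2 - 8*s + 15) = s*(s - 3)*(s - 1)*(s - 5)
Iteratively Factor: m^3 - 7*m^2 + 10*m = (m)*(m^2 - 7*m + 10) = m*(m - 5)*(m - 2)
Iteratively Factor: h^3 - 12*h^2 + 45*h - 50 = (h - 2)*(h^2 - 10*h + 25) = (h - 5)*(h - 2)*(h - 5)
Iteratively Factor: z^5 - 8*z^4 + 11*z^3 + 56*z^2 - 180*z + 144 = (z + 3)*(z^4 - 11*z^3 + 44*z^2 - 76*z + 48) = (z - 3)*(z + 3)*(z^3 - 8*z^2 + 20*z - 16) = (z - 3)*(z - 2)*(z + 3)*(z^2 - 6*z + 8) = (z - 4)*(z - 3)*(z - 2)*(z + 3)*(z - 2)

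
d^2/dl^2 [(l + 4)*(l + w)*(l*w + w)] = 2*w*(3*l + w + 5)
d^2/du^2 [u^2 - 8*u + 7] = 2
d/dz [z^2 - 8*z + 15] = 2*z - 8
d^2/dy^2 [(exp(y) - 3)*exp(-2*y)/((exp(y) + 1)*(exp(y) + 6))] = (9*exp(5*y) + 29*exp(4*y) - 275*exp(3*y) - 1413*exp(2*y) - 1350*exp(y) - 432)*exp(-2*y)/(exp(6*y) + 21*exp(5*y) + 165*exp(4*y) + 595*exp(3*y) + 990*exp(2*y) + 756*exp(y) + 216)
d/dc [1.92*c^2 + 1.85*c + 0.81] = 3.84*c + 1.85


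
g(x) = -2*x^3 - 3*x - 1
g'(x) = -6*x^2 - 3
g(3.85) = -126.68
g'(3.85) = -91.94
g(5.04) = -272.17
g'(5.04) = -155.41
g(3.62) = -106.74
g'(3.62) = -81.63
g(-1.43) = 9.14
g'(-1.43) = -15.27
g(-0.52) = 0.84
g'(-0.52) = -4.62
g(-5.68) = 382.54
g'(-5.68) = -196.57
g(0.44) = -2.49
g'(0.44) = -4.16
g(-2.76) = 49.33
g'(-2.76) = -48.71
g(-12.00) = 3491.00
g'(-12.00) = -867.00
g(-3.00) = 62.00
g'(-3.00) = -57.00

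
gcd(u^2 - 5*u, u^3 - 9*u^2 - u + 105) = u - 5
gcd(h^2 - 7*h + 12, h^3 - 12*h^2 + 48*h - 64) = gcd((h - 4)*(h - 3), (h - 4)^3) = h - 4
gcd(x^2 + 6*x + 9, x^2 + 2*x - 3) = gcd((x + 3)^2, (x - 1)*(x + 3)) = x + 3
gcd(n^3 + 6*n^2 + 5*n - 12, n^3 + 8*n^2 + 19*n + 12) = n^2 + 7*n + 12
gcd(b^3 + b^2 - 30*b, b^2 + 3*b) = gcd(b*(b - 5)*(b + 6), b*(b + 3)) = b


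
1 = 1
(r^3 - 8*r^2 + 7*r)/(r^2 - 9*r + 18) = r*(r^2 - 8*r + 7)/(r^2 - 9*r + 18)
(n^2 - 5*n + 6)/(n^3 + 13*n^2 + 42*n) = (n^2 - 5*n + 6)/(n*(n^2 + 13*n + 42))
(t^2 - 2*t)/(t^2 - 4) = t/(t + 2)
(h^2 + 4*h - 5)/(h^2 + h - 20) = (h - 1)/(h - 4)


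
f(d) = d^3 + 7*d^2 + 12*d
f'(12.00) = 612.00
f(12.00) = 2880.00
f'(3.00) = 81.00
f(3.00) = 126.00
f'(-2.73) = -3.86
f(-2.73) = -0.94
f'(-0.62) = 4.47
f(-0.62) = -4.99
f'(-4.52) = 10.01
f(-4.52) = -3.57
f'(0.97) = 28.40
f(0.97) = 19.14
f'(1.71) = 44.71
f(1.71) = 45.99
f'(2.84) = 75.96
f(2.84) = 113.45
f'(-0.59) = 4.78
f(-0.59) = -4.85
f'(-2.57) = -4.17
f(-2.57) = -1.58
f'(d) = 3*d^2 + 14*d + 12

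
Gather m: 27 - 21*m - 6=21 - 21*m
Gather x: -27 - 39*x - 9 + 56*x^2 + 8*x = 56*x^2 - 31*x - 36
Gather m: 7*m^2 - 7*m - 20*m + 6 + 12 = 7*m^2 - 27*m + 18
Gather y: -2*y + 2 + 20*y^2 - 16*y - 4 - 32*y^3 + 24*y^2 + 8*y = -32*y^3 + 44*y^2 - 10*y - 2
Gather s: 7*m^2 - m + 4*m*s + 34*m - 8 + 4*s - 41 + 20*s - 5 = 7*m^2 + 33*m + s*(4*m + 24) - 54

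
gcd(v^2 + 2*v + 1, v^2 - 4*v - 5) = v + 1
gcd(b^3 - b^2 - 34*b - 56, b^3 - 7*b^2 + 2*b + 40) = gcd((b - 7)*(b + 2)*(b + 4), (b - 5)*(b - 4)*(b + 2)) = b + 2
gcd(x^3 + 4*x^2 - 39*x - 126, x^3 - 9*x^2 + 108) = x^2 - 3*x - 18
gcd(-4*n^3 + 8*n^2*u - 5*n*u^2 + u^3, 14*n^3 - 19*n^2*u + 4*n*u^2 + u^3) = 2*n^2 - 3*n*u + u^2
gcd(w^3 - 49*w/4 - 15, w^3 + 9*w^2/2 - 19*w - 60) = w^2 - 3*w/2 - 10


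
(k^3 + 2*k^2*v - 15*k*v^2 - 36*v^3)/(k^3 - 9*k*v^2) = (-k^2 + k*v + 12*v^2)/(k*(-k + 3*v))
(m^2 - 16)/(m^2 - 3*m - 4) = (m + 4)/(m + 1)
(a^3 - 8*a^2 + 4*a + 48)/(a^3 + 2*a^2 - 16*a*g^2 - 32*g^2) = (a^2 - 10*a + 24)/(a^2 - 16*g^2)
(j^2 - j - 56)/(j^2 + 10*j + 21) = (j - 8)/(j + 3)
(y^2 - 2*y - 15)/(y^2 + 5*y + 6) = (y - 5)/(y + 2)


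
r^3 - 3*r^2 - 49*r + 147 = (r - 7)*(r - 3)*(r + 7)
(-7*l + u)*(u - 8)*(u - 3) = -7*l*u^2 + 77*l*u - 168*l + u^3 - 11*u^2 + 24*u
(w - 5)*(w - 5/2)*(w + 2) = w^3 - 11*w^2/2 - 5*w/2 + 25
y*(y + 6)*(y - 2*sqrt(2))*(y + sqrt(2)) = y^4 - sqrt(2)*y^3 + 6*y^3 - 6*sqrt(2)*y^2 - 4*y^2 - 24*y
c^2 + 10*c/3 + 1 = (c + 1/3)*(c + 3)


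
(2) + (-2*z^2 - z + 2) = -2*z^2 - z + 4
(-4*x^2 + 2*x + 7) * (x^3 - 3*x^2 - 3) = -4*x^5 + 14*x^4 + x^3 - 9*x^2 - 6*x - 21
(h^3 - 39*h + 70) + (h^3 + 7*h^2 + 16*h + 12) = 2*h^3 + 7*h^2 - 23*h + 82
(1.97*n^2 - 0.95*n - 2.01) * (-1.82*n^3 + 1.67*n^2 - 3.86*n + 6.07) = -3.5854*n^5 + 5.0189*n^4 - 5.5325*n^3 + 12.2682*n^2 + 1.9921*n - 12.2007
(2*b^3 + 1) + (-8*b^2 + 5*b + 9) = 2*b^3 - 8*b^2 + 5*b + 10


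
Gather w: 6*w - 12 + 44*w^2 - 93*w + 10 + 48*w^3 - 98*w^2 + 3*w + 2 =48*w^3 - 54*w^2 - 84*w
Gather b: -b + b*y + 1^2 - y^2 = b*(y - 1) - y^2 + 1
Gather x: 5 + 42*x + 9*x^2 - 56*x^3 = -56*x^3 + 9*x^2 + 42*x + 5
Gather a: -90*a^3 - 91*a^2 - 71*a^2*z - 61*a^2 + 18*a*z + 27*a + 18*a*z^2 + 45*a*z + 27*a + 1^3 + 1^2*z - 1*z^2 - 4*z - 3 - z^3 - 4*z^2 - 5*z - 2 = -90*a^3 + a^2*(-71*z - 152) + a*(18*z^2 + 63*z + 54) - z^3 - 5*z^2 - 8*z - 4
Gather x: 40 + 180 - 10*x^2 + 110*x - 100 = -10*x^2 + 110*x + 120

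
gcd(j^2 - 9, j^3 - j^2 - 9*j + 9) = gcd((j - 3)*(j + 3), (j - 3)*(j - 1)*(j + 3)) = j^2 - 9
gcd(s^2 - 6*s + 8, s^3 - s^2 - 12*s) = s - 4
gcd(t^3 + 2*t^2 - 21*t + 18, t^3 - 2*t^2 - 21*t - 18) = 1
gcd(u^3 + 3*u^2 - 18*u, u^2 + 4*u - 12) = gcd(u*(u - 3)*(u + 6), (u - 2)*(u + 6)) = u + 6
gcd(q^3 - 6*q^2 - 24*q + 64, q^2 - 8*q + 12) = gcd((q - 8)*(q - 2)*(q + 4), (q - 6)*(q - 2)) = q - 2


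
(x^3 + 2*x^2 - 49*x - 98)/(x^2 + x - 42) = (x^2 - 5*x - 14)/(x - 6)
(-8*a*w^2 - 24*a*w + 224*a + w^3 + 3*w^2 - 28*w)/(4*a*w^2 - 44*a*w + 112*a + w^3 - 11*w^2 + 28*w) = (-8*a*w - 56*a + w^2 + 7*w)/(4*a*w - 28*a + w^2 - 7*w)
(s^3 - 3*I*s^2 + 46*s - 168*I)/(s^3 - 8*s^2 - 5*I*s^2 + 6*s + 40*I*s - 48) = (s^2 + 3*I*s + 28)/(s^2 + s*(-8 + I) - 8*I)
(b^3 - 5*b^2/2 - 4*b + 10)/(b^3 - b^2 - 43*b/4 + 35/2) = 2*(b + 2)/(2*b + 7)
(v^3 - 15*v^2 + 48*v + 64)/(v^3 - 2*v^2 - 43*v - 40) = (v - 8)/(v + 5)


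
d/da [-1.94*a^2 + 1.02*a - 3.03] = 1.02 - 3.88*a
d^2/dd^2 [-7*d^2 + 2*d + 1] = -14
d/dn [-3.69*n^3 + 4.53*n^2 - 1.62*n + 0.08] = -11.07*n^2 + 9.06*n - 1.62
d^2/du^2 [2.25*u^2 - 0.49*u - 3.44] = 4.50000000000000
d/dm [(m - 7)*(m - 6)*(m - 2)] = 3*m^2 - 30*m + 68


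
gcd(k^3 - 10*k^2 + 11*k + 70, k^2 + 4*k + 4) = k + 2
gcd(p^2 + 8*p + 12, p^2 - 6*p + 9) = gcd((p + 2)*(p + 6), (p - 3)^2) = 1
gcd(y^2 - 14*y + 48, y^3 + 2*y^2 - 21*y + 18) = 1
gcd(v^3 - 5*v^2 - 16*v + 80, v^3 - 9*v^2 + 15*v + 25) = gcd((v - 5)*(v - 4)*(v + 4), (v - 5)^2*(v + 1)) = v - 5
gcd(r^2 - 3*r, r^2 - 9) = r - 3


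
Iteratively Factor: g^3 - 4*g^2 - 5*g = (g + 1)*(g^2 - 5*g) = g*(g + 1)*(g - 5)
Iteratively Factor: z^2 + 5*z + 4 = (z + 4)*(z + 1)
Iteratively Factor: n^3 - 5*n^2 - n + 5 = (n + 1)*(n^2 - 6*n + 5) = (n - 1)*(n + 1)*(n - 5)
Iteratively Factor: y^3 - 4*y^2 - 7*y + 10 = (y + 2)*(y^2 - 6*y + 5) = (y - 5)*(y + 2)*(y - 1)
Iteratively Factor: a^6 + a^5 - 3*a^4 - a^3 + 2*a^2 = (a - 1)*(a^5 + 2*a^4 - a^3 - 2*a^2) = a*(a - 1)*(a^4 + 2*a^3 - a^2 - 2*a) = a*(a - 1)*(a + 1)*(a^3 + a^2 - 2*a) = a*(a - 1)^2*(a + 1)*(a^2 + 2*a) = a^2*(a - 1)^2*(a + 1)*(a + 2)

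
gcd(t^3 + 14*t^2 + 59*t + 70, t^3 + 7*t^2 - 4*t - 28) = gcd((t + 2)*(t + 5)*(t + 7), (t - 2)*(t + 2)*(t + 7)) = t^2 + 9*t + 14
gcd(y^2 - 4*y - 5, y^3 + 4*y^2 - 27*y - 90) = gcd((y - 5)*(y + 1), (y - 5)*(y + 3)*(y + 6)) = y - 5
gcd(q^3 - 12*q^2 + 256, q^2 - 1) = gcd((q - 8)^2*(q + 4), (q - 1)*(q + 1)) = 1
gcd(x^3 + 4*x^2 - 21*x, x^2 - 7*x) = x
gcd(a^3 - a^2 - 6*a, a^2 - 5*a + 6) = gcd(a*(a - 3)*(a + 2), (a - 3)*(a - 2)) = a - 3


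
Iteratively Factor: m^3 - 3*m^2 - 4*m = (m + 1)*(m^2 - 4*m) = (m - 4)*(m + 1)*(m)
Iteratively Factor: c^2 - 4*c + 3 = (c - 1)*(c - 3)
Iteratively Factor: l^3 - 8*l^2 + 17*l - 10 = (l - 2)*(l^2 - 6*l + 5) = (l - 2)*(l - 1)*(l - 5)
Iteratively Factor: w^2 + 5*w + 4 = (w + 1)*(w + 4)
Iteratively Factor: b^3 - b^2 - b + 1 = (b - 1)*(b^2 - 1) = (b - 1)*(b + 1)*(b - 1)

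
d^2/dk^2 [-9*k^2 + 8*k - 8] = -18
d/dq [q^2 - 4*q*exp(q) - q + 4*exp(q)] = -4*q*exp(q) + 2*q - 1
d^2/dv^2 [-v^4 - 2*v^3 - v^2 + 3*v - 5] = -12*v^2 - 12*v - 2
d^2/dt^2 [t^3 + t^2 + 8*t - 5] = 6*t + 2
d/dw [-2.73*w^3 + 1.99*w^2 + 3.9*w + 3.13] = -8.19*w^2 + 3.98*w + 3.9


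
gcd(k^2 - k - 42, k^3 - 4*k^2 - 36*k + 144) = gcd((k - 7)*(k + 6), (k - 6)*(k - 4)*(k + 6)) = k + 6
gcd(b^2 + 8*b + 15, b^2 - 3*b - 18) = b + 3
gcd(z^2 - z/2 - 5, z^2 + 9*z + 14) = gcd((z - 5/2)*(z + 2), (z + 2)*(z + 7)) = z + 2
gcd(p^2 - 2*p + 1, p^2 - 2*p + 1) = p^2 - 2*p + 1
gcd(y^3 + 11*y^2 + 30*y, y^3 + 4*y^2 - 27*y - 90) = y + 6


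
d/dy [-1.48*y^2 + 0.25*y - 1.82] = 0.25 - 2.96*y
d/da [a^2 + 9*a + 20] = 2*a + 9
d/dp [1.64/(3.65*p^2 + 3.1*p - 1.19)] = (-11.972*p - 5.084)/(3.65*p^2 + 3.1*p - 1.19)^2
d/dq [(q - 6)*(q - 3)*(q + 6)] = 3*q^2 - 6*q - 36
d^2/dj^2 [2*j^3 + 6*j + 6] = 12*j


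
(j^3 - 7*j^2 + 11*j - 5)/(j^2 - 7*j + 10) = (j^2 - 2*j + 1)/(j - 2)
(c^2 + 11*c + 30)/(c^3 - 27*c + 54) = (c + 5)/(c^2 - 6*c + 9)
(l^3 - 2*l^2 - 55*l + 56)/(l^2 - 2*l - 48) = (l^2 + 6*l - 7)/(l + 6)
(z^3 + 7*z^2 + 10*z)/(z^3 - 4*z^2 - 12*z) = (z + 5)/(z - 6)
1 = 1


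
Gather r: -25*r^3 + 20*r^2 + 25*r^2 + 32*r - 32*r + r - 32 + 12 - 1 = -25*r^3 + 45*r^2 + r - 21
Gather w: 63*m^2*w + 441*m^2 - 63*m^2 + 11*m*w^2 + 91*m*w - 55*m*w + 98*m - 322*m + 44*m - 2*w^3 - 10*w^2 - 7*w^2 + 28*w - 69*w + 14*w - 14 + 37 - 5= 378*m^2 - 180*m - 2*w^3 + w^2*(11*m - 17) + w*(63*m^2 + 36*m - 27) + 18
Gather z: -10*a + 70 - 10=60 - 10*a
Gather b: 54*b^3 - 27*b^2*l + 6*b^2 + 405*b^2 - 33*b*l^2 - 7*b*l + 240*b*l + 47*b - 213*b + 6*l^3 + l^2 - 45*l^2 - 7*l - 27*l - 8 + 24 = 54*b^3 + b^2*(411 - 27*l) + b*(-33*l^2 + 233*l - 166) + 6*l^3 - 44*l^2 - 34*l + 16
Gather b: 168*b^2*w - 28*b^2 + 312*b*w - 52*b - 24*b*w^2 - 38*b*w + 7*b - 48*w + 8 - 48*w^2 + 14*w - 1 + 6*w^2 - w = b^2*(168*w - 28) + b*(-24*w^2 + 274*w - 45) - 42*w^2 - 35*w + 7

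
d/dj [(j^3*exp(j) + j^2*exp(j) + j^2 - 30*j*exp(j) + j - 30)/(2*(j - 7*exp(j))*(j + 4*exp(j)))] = ((j - 7*exp(j))*(j + 4*exp(j))*(j^3*exp(j) + 4*j^2*exp(j) - 28*j*exp(j) + 2*j - 30*exp(j) + 1) - (j - 7*exp(j))*(4*exp(j) + 1)*(j^3*exp(j) + j^2*exp(j) + j^2 - 30*j*exp(j) + j - 30) + (j + 4*exp(j))*(7*exp(j) - 1)*(j^3*exp(j) + j^2*exp(j) + j^2 - 30*j*exp(j) + j - 30))/(2*(j - 7*exp(j))^2*(j + 4*exp(j))^2)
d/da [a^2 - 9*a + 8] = 2*a - 9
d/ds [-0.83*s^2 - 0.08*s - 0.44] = -1.66*s - 0.08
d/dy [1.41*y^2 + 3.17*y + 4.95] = 2.82*y + 3.17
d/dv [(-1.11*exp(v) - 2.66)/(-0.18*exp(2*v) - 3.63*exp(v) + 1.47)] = (-(0.36*exp(v) + 3.63)*(1.11*exp(v) + 2.66) + 0.1998*exp(2*v) + 4.0293*exp(v) - 1.6317)*exp(v)/(0.18*exp(2*v) + 3.63*exp(v) - 1.47)^2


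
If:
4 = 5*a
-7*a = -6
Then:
No Solution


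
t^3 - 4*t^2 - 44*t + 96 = (t - 8)*(t - 2)*(t + 6)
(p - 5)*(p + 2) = p^2 - 3*p - 10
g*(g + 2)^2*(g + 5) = g^4 + 9*g^3 + 24*g^2 + 20*g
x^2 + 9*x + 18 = (x + 3)*(x + 6)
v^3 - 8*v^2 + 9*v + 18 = (v - 6)*(v - 3)*(v + 1)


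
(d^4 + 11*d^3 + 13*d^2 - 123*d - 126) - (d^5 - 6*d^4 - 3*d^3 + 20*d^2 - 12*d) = -d^5 + 7*d^4 + 14*d^3 - 7*d^2 - 111*d - 126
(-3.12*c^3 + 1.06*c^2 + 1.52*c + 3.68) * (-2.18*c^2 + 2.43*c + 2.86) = 6.8016*c^5 - 9.8924*c^4 - 9.661*c^3 - 1.2972*c^2 + 13.2896*c + 10.5248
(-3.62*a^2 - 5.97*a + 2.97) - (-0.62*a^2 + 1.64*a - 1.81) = -3.0*a^2 - 7.61*a + 4.78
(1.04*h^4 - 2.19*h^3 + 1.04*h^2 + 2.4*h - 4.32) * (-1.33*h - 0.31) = -1.3832*h^5 + 2.5903*h^4 - 0.7043*h^3 - 3.5144*h^2 + 5.0016*h + 1.3392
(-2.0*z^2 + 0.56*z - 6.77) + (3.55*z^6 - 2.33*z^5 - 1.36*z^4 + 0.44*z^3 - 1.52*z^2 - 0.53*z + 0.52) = 3.55*z^6 - 2.33*z^5 - 1.36*z^4 + 0.44*z^3 - 3.52*z^2 + 0.03*z - 6.25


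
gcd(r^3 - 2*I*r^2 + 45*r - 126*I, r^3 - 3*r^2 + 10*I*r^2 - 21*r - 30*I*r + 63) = r + 7*I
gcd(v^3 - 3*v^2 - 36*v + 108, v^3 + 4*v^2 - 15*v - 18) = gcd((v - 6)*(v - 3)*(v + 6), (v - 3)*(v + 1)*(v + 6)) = v^2 + 3*v - 18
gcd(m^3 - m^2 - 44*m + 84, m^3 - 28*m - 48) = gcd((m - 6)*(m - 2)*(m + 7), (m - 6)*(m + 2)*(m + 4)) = m - 6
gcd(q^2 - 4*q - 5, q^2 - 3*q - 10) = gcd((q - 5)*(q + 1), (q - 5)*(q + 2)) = q - 5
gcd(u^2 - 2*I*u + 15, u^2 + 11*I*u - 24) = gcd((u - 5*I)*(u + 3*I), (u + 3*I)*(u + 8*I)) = u + 3*I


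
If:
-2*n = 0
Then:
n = 0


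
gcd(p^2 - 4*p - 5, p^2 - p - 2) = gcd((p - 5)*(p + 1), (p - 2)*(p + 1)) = p + 1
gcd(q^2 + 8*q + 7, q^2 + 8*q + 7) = q^2 + 8*q + 7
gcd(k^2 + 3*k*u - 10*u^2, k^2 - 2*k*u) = -k + 2*u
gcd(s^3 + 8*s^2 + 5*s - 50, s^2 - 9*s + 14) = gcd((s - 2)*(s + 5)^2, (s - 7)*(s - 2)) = s - 2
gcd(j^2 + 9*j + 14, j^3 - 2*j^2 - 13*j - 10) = j + 2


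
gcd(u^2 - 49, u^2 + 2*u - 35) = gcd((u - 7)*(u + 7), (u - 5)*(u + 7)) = u + 7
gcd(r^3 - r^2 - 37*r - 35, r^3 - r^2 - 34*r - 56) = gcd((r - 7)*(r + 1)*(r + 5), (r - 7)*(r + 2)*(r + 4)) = r - 7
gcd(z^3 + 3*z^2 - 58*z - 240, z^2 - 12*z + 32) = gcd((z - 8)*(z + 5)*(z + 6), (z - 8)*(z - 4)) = z - 8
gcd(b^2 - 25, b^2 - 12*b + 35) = b - 5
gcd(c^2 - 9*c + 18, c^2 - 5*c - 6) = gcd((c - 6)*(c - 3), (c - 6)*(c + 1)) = c - 6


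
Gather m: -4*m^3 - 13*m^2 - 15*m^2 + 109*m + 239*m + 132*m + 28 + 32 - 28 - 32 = -4*m^3 - 28*m^2 + 480*m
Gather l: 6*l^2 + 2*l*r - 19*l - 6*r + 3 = 6*l^2 + l*(2*r - 19) - 6*r + 3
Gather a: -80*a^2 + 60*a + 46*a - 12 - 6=-80*a^2 + 106*a - 18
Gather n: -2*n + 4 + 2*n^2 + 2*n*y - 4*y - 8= 2*n^2 + n*(2*y - 2) - 4*y - 4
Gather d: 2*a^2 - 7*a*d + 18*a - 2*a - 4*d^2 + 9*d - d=2*a^2 + 16*a - 4*d^2 + d*(8 - 7*a)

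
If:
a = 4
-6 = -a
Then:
No Solution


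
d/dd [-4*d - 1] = -4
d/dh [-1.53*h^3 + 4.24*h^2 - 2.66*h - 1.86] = -4.59*h^2 + 8.48*h - 2.66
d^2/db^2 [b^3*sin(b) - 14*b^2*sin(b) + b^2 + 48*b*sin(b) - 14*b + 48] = -b^3*sin(b) + 14*b^2*sin(b) + 6*b^2*cos(b) - 42*b*sin(b) - 56*b*cos(b) - 28*sin(b) + 96*cos(b) + 2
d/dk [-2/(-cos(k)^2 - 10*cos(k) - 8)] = 4*(cos(k) + 5)*sin(k)/(cos(k)^2 + 10*cos(k) + 8)^2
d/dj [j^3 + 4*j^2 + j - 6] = 3*j^2 + 8*j + 1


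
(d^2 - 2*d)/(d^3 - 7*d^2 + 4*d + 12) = d/(d^2 - 5*d - 6)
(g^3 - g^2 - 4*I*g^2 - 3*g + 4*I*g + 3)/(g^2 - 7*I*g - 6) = (g^2 - g*(1 + 3*I) + 3*I)/(g - 6*I)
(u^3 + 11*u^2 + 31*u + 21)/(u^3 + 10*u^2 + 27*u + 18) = (u + 7)/(u + 6)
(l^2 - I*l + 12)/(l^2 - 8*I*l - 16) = (l + 3*I)/(l - 4*I)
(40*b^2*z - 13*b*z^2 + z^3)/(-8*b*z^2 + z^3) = (-5*b + z)/z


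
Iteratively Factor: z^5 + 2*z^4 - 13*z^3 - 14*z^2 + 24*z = (z - 1)*(z^4 + 3*z^3 - 10*z^2 - 24*z) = (z - 3)*(z - 1)*(z^3 + 6*z^2 + 8*z) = z*(z - 3)*(z - 1)*(z^2 + 6*z + 8) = z*(z - 3)*(z - 1)*(z + 4)*(z + 2)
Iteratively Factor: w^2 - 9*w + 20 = (w - 4)*(w - 5)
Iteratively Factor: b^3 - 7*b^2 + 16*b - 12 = (b - 3)*(b^2 - 4*b + 4) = (b - 3)*(b - 2)*(b - 2)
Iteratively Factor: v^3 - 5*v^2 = (v)*(v^2 - 5*v) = v^2*(v - 5)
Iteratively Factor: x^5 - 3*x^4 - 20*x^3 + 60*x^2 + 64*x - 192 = (x - 3)*(x^4 - 20*x^2 + 64) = (x - 3)*(x + 4)*(x^3 - 4*x^2 - 4*x + 16) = (x - 3)*(x + 2)*(x + 4)*(x^2 - 6*x + 8) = (x - 4)*(x - 3)*(x + 2)*(x + 4)*(x - 2)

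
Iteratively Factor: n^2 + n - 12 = (n - 3)*(n + 4)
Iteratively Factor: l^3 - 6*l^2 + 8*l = (l)*(l^2 - 6*l + 8) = l*(l - 2)*(l - 4)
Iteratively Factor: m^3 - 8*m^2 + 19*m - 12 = (m - 3)*(m^2 - 5*m + 4) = (m - 3)*(m - 1)*(m - 4)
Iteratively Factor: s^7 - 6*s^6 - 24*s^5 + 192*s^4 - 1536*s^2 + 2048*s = (s + 4)*(s^6 - 10*s^5 + 16*s^4 + 128*s^3 - 512*s^2 + 512*s) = (s - 4)*(s + 4)*(s^5 - 6*s^4 - 8*s^3 + 96*s^2 - 128*s) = (s - 4)^2*(s + 4)*(s^4 - 2*s^3 - 16*s^2 + 32*s) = (s - 4)^2*(s + 4)^2*(s^3 - 6*s^2 + 8*s) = (s - 4)^3*(s + 4)^2*(s^2 - 2*s) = s*(s - 4)^3*(s + 4)^2*(s - 2)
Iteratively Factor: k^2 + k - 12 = (k - 3)*(k + 4)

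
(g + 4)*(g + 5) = g^2 + 9*g + 20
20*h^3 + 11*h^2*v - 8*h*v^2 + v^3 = (-5*h + v)*(-4*h + v)*(h + v)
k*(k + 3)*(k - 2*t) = k^3 - 2*k^2*t + 3*k^2 - 6*k*t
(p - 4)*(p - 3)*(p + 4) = p^3 - 3*p^2 - 16*p + 48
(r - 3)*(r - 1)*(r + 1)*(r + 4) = r^4 + r^3 - 13*r^2 - r + 12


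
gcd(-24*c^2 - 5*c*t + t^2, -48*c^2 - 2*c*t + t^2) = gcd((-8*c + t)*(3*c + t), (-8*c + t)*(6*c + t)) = -8*c + t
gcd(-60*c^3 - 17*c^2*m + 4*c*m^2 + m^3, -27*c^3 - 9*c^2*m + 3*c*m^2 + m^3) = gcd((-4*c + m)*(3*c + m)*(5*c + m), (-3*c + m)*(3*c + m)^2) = 3*c + m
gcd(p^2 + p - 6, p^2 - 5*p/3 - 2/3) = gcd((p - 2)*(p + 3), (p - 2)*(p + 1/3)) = p - 2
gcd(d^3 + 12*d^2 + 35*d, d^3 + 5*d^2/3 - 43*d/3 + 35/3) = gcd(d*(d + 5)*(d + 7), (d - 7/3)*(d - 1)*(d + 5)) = d + 5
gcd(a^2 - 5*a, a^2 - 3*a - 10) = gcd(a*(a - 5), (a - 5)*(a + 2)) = a - 5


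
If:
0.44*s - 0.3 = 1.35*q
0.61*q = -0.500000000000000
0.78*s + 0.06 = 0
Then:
No Solution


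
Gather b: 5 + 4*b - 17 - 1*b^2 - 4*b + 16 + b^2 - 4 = 0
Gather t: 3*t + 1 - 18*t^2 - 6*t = -18*t^2 - 3*t + 1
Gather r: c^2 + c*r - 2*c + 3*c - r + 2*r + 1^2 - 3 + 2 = c^2 + c + r*(c + 1)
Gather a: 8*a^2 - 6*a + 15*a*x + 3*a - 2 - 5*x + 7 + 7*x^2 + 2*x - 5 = 8*a^2 + a*(15*x - 3) + 7*x^2 - 3*x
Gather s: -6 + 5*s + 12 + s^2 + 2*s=s^2 + 7*s + 6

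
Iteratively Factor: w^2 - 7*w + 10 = (w - 2)*(w - 5)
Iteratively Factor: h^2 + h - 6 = (h + 3)*(h - 2)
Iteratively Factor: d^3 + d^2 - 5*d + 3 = (d - 1)*(d^2 + 2*d - 3) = (d - 1)^2*(d + 3)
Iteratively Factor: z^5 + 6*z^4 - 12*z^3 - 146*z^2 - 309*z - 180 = (z - 5)*(z^4 + 11*z^3 + 43*z^2 + 69*z + 36) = (z - 5)*(z + 4)*(z^3 + 7*z^2 + 15*z + 9) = (z - 5)*(z + 3)*(z + 4)*(z^2 + 4*z + 3) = (z - 5)*(z + 1)*(z + 3)*(z + 4)*(z + 3)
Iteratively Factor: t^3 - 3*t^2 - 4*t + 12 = (t + 2)*(t^2 - 5*t + 6) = (t - 2)*(t + 2)*(t - 3)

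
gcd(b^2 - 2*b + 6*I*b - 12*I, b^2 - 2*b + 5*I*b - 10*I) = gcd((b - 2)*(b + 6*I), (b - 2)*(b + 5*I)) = b - 2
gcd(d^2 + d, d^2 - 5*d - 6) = d + 1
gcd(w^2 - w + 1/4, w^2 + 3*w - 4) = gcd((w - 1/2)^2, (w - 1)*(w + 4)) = 1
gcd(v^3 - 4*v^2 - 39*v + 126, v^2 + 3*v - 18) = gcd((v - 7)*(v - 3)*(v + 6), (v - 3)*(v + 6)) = v^2 + 3*v - 18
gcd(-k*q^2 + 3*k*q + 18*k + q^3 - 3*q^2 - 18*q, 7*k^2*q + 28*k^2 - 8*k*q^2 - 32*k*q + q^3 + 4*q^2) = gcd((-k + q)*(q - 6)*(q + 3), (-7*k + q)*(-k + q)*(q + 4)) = -k + q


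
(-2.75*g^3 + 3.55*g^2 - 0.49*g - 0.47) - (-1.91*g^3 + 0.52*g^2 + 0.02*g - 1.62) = -0.84*g^3 + 3.03*g^2 - 0.51*g + 1.15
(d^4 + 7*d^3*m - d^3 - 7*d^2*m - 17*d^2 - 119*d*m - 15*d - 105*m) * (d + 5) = d^5 + 7*d^4*m + 4*d^4 + 28*d^3*m - 22*d^3 - 154*d^2*m - 100*d^2 - 700*d*m - 75*d - 525*m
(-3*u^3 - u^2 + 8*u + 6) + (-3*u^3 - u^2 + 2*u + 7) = -6*u^3 - 2*u^2 + 10*u + 13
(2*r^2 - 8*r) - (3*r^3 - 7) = -3*r^3 + 2*r^2 - 8*r + 7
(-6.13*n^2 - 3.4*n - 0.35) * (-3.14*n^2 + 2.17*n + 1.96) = 19.2482*n^4 - 2.6261*n^3 - 18.2938*n^2 - 7.4235*n - 0.686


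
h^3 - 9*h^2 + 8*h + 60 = (h - 6)*(h - 5)*(h + 2)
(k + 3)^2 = k^2 + 6*k + 9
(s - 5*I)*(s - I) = s^2 - 6*I*s - 5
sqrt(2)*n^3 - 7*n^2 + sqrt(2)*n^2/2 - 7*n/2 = n*(n - 7*sqrt(2)/2)*(sqrt(2)*n + sqrt(2)/2)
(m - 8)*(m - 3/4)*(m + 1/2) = m^3 - 33*m^2/4 + 13*m/8 + 3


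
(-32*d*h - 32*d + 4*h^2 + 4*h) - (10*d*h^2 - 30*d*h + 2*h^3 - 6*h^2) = -10*d*h^2 - 2*d*h - 32*d - 2*h^3 + 10*h^2 + 4*h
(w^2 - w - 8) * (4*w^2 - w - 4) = 4*w^4 - 5*w^3 - 35*w^2 + 12*w + 32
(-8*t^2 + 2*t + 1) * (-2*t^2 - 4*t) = 16*t^4 + 28*t^3 - 10*t^2 - 4*t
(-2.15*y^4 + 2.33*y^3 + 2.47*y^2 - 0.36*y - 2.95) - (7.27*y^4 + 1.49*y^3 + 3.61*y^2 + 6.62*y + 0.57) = -9.42*y^4 + 0.84*y^3 - 1.14*y^2 - 6.98*y - 3.52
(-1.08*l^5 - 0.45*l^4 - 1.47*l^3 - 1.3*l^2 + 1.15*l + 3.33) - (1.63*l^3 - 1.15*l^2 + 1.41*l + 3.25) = -1.08*l^5 - 0.45*l^4 - 3.1*l^3 - 0.15*l^2 - 0.26*l + 0.0800000000000001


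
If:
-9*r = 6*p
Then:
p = -3*r/2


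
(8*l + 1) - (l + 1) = 7*l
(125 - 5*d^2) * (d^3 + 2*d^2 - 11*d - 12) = -5*d^5 - 10*d^4 + 180*d^3 + 310*d^2 - 1375*d - 1500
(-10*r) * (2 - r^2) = 10*r^3 - 20*r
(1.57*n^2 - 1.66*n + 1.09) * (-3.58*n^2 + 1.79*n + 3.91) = -5.6206*n^4 + 8.7531*n^3 - 0.734900000000001*n^2 - 4.5395*n + 4.2619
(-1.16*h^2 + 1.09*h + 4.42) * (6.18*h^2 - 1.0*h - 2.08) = -7.1688*h^4 + 7.8962*h^3 + 28.6384*h^2 - 6.6872*h - 9.1936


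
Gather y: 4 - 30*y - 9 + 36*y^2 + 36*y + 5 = 36*y^2 + 6*y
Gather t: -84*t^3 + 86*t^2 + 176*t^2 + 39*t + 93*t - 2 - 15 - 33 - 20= -84*t^3 + 262*t^2 + 132*t - 70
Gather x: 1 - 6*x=1 - 6*x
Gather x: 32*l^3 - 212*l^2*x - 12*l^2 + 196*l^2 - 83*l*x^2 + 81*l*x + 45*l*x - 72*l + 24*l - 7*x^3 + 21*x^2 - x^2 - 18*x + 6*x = 32*l^3 + 184*l^2 - 48*l - 7*x^3 + x^2*(20 - 83*l) + x*(-212*l^2 + 126*l - 12)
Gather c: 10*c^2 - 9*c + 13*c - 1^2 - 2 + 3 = 10*c^2 + 4*c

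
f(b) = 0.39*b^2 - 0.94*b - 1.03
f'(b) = 0.78*b - 0.94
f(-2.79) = 4.63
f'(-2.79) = -3.12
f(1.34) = -1.59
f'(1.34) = 0.11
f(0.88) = -1.56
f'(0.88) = -0.25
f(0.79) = -1.53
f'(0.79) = -0.32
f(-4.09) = 9.34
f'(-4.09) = -4.13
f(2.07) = -1.30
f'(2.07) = 0.67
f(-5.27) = 14.76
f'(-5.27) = -5.05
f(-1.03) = 0.35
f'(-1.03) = -1.74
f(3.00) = -0.34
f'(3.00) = 1.40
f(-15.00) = 100.82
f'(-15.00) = -12.64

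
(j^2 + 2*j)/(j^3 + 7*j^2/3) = 3*(j + 2)/(j*(3*j + 7))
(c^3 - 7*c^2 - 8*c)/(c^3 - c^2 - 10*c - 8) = c*(c - 8)/(c^2 - 2*c - 8)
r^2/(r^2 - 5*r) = r/(r - 5)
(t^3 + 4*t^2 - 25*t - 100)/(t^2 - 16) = (t^2 - 25)/(t - 4)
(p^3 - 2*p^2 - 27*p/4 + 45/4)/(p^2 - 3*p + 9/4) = (2*p^2 - p - 15)/(2*p - 3)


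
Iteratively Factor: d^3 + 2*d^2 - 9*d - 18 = (d + 3)*(d^2 - d - 6) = (d + 2)*(d + 3)*(d - 3)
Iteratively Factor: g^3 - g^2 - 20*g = (g)*(g^2 - g - 20) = g*(g - 5)*(g + 4)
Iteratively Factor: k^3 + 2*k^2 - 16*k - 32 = (k + 4)*(k^2 - 2*k - 8) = (k + 2)*(k + 4)*(k - 4)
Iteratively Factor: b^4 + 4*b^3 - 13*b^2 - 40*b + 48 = (b + 4)*(b^3 - 13*b + 12) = (b + 4)^2*(b^2 - 4*b + 3) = (b - 1)*(b + 4)^2*(b - 3)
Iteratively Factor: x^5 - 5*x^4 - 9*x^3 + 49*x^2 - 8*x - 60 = (x - 5)*(x^4 - 9*x^2 + 4*x + 12) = (x - 5)*(x + 1)*(x^3 - x^2 - 8*x + 12) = (x - 5)*(x + 1)*(x + 3)*(x^2 - 4*x + 4) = (x - 5)*(x - 2)*(x + 1)*(x + 3)*(x - 2)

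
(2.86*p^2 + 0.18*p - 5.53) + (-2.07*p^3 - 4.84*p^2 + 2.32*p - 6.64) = -2.07*p^3 - 1.98*p^2 + 2.5*p - 12.17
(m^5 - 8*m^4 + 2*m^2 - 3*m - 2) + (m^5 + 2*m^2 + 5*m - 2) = 2*m^5 - 8*m^4 + 4*m^2 + 2*m - 4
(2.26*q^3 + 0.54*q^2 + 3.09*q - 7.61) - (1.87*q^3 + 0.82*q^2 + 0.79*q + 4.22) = 0.39*q^3 - 0.28*q^2 + 2.3*q - 11.83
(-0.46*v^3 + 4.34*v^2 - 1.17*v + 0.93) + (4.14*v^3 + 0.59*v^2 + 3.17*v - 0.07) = 3.68*v^3 + 4.93*v^2 + 2.0*v + 0.86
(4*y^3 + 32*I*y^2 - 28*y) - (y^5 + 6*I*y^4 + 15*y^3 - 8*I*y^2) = -y^5 - 6*I*y^4 - 11*y^3 + 40*I*y^2 - 28*y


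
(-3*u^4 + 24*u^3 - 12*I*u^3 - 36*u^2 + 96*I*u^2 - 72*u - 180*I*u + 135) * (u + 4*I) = -3*u^5 + 24*u^4 - 24*I*u^4 + 12*u^3 + 192*I*u^3 - 456*u^2 - 324*I*u^2 + 855*u - 288*I*u + 540*I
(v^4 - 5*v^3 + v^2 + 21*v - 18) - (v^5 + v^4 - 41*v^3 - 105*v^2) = -v^5 + 36*v^3 + 106*v^2 + 21*v - 18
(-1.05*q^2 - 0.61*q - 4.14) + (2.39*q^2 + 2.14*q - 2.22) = 1.34*q^2 + 1.53*q - 6.36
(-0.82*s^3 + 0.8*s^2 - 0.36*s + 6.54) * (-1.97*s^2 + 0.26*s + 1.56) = 1.6154*s^5 - 1.7892*s^4 - 0.362*s^3 - 11.7294*s^2 + 1.1388*s + 10.2024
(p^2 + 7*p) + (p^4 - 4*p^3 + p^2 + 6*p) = p^4 - 4*p^3 + 2*p^2 + 13*p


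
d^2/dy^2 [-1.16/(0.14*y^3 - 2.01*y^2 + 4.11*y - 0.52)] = ((0.9744*y - 4.6632)*(0.14*y^3 - 2.01*y^2 + 4.11*y - 0.52) - 1.16*(0.42*y^2 - 4.02*y + 4.11)*(0.84*y^2 - 8.04*y + 8.22))/(0.14*y^3 - 2.01*y^2 + 4.11*y - 0.52)^3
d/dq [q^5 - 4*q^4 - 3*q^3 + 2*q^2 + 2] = q*(5*q^3 - 16*q^2 - 9*q + 4)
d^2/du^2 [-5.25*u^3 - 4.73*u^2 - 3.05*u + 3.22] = -31.5*u - 9.46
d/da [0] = 0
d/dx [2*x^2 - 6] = 4*x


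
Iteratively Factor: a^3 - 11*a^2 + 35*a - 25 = (a - 1)*(a^2 - 10*a + 25) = (a - 5)*(a - 1)*(a - 5)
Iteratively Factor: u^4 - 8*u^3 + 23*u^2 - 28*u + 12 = (u - 1)*(u^3 - 7*u^2 + 16*u - 12) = (u - 2)*(u - 1)*(u^2 - 5*u + 6) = (u - 3)*(u - 2)*(u - 1)*(u - 2)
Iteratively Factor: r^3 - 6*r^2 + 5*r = (r - 1)*(r^2 - 5*r) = r*(r - 1)*(r - 5)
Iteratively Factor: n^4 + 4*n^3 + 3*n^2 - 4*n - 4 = (n + 1)*(n^3 + 3*n^2 - 4) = (n + 1)*(n + 2)*(n^2 + n - 2) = (n - 1)*(n + 1)*(n + 2)*(n + 2)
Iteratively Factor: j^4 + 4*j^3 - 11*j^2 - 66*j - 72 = (j + 3)*(j^3 + j^2 - 14*j - 24) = (j + 2)*(j + 3)*(j^2 - j - 12) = (j - 4)*(j + 2)*(j + 3)*(j + 3)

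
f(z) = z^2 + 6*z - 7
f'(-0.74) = 4.52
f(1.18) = 1.47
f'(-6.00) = -6.00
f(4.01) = 33.14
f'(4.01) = 14.02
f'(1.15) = 8.30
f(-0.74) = -10.89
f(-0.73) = -10.85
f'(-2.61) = 0.78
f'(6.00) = 18.00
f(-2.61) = -15.85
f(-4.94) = -12.24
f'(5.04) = 16.08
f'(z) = 2*z + 6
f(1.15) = 1.22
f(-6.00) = -7.00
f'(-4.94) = -3.88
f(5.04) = 48.64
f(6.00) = 65.00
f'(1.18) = 8.36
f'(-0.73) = 4.54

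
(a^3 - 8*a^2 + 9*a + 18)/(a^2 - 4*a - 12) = (a^2 - 2*a - 3)/(a + 2)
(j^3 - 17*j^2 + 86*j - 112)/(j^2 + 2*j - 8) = (j^2 - 15*j + 56)/(j + 4)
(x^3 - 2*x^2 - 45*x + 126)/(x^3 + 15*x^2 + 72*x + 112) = (x^2 - 9*x + 18)/(x^2 + 8*x + 16)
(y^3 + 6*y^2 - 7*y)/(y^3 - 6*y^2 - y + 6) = y*(y + 7)/(y^2 - 5*y - 6)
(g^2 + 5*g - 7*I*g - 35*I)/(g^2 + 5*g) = (g - 7*I)/g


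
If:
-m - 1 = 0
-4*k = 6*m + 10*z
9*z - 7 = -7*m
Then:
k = -43/18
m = -1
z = 14/9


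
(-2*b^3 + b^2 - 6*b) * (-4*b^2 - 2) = 8*b^5 - 4*b^4 + 28*b^3 - 2*b^2 + 12*b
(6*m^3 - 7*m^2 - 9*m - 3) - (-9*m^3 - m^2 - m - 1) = 15*m^3 - 6*m^2 - 8*m - 2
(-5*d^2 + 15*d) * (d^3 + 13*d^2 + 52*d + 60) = -5*d^5 - 50*d^4 - 65*d^3 + 480*d^2 + 900*d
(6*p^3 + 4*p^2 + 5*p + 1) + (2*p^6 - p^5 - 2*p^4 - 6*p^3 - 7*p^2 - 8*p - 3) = 2*p^6 - p^5 - 2*p^4 - 3*p^2 - 3*p - 2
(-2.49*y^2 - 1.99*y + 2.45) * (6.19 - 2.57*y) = 6.3993*y^3 - 10.2988*y^2 - 18.6146*y + 15.1655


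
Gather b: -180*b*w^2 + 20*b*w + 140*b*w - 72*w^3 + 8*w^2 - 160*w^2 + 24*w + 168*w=b*(-180*w^2 + 160*w) - 72*w^3 - 152*w^2 + 192*w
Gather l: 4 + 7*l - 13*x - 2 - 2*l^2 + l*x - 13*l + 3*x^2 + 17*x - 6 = -2*l^2 + l*(x - 6) + 3*x^2 + 4*x - 4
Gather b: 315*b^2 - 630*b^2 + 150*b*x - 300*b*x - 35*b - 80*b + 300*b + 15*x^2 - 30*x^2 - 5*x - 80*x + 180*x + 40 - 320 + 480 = -315*b^2 + b*(185 - 150*x) - 15*x^2 + 95*x + 200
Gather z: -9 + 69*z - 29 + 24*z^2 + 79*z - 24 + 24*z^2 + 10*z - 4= 48*z^2 + 158*z - 66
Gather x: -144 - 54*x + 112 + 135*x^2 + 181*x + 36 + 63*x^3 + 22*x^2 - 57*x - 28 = 63*x^3 + 157*x^2 + 70*x - 24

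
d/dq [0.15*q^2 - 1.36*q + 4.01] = 0.3*q - 1.36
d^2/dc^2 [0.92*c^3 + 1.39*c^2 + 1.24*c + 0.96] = 5.52*c + 2.78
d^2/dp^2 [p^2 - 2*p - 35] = 2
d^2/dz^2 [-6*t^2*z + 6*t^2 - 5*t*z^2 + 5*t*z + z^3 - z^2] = -10*t + 6*z - 2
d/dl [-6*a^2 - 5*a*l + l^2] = -5*a + 2*l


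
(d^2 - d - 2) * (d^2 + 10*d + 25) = d^4 + 9*d^3 + 13*d^2 - 45*d - 50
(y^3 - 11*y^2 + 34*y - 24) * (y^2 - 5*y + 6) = y^5 - 16*y^4 + 95*y^3 - 260*y^2 + 324*y - 144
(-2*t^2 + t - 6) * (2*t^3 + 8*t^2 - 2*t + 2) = -4*t^5 - 14*t^4 - 54*t^2 + 14*t - 12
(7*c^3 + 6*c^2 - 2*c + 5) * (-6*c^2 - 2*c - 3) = -42*c^5 - 50*c^4 - 21*c^3 - 44*c^2 - 4*c - 15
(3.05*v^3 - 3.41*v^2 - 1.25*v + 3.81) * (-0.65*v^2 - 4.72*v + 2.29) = -1.9825*v^5 - 12.1795*v^4 + 23.8922*v^3 - 4.3854*v^2 - 20.8457*v + 8.7249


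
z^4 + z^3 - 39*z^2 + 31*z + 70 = (z - 5)*(z - 2)*(z + 1)*(z + 7)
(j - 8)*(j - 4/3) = j^2 - 28*j/3 + 32/3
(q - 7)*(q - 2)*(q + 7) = q^3 - 2*q^2 - 49*q + 98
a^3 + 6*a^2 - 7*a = a*(a - 1)*(a + 7)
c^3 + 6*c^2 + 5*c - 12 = (c - 1)*(c + 3)*(c + 4)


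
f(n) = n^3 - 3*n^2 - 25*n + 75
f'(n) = 3*n^2 - 6*n - 25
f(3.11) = -1.69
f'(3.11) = -14.64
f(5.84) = 25.86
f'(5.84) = 42.28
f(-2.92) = 97.52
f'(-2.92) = 18.10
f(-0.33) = 82.89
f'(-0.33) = -22.69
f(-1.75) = 104.20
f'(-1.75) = -5.31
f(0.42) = 64.04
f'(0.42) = -26.99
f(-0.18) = 79.40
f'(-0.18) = -23.82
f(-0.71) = 90.88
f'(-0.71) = -19.23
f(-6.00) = -99.00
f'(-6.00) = 119.00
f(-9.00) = -672.00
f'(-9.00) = 272.00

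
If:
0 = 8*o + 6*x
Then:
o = -3*x/4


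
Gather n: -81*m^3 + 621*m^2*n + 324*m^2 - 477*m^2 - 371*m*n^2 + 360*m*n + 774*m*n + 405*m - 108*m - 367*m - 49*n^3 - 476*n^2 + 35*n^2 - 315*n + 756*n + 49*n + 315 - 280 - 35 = -81*m^3 - 153*m^2 - 70*m - 49*n^3 + n^2*(-371*m - 441) + n*(621*m^2 + 1134*m + 490)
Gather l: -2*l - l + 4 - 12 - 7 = -3*l - 15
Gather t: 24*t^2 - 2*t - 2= 24*t^2 - 2*t - 2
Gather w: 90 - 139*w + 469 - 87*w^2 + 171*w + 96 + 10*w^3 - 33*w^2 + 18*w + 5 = 10*w^3 - 120*w^2 + 50*w + 660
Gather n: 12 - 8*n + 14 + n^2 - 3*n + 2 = n^2 - 11*n + 28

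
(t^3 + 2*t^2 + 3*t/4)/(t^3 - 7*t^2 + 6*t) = (t^2 + 2*t + 3/4)/(t^2 - 7*t + 6)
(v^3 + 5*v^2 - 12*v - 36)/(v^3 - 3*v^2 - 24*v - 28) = (v^2 + 3*v - 18)/(v^2 - 5*v - 14)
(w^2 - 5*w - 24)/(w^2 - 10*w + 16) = (w + 3)/(w - 2)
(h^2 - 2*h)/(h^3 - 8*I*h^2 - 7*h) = (2 - h)/(-h^2 + 8*I*h + 7)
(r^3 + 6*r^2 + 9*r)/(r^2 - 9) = r*(r + 3)/(r - 3)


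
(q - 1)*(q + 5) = q^2 + 4*q - 5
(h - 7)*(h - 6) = h^2 - 13*h + 42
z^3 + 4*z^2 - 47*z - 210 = (z - 7)*(z + 5)*(z + 6)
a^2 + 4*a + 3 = (a + 1)*(a + 3)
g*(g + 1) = g^2 + g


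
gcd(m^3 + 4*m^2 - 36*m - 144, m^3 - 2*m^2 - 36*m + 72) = m^2 - 36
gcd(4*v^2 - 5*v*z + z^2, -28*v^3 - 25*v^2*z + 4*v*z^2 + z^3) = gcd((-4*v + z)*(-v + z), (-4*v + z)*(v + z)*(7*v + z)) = -4*v + z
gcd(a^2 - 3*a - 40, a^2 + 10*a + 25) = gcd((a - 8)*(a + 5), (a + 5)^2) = a + 5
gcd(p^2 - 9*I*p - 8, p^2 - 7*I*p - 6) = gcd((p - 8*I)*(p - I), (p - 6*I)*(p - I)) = p - I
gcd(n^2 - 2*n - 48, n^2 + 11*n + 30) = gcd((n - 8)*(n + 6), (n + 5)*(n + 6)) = n + 6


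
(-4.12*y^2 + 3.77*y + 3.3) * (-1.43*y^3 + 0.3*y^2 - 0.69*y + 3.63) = 5.8916*y^5 - 6.6271*y^4 - 0.745199999999999*y^3 - 16.5669*y^2 + 11.4081*y + 11.979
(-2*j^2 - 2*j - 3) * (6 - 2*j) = 4*j^3 - 8*j^2 - 6*j - 18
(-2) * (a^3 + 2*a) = -2*a^3 - 4*a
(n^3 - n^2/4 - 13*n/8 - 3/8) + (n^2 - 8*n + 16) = n^3 + 3*n^2/4 - 77*n/8 + 125/8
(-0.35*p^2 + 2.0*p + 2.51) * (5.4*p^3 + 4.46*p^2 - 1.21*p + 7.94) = -1.89*p^5 + 9.239*p^4 + 22.8975*p^3 + 5.9956*p^2 + 12.8429*p + 19.9294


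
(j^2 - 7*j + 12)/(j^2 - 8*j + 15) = (j - 4)/(j - 5)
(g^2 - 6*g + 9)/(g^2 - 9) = (g - 3)/(g + 3)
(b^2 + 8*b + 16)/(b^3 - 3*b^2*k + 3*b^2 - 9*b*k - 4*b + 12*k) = (b + 4)/(b^2 - 3*b*k - b + 3*k)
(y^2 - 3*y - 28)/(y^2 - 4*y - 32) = (y - 7)/(y - 8)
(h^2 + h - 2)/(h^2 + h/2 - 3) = 2*(h - 1)/(2*h - 3)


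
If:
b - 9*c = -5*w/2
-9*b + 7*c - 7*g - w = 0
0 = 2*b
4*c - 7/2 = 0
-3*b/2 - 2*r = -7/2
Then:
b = 0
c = 7/8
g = 17/40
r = 7/4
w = 63/20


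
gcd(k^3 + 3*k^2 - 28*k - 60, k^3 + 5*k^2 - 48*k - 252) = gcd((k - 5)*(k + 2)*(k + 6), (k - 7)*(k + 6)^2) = k + 6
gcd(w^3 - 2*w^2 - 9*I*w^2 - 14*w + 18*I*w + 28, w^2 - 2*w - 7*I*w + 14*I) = w^2 + w*(-2 - 7*I) + 14*I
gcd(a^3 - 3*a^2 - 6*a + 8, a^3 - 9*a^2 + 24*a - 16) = a^2 - 5*a + 4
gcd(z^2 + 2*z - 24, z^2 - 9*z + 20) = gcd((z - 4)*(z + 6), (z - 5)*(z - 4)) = z - 4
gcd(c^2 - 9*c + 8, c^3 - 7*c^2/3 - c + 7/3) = c - 1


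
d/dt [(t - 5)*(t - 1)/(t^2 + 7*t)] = (13*t^2 - 10*t - 35)/(t^2*(t^2 + 14*t + 49))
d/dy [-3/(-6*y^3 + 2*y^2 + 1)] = 6*y*(2 - 9*y)/(-6*y^3 + 2*y^2 + 1)^2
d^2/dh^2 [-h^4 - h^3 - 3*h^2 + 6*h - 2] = -12*h^2 - 6*h - 6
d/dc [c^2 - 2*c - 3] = 2*c - 2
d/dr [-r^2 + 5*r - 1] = 5 - 2*r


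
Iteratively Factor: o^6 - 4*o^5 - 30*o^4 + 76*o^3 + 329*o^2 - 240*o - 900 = (o + 3)*(o^5 - 7*o^4 - 9*o^3 + 103*o^2 + 20*o - 300) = (o - 5)*(o + 3)*(o^4 - 2*o^3 - 19*o^2 + 8*o + 60) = (o - 5)^2*(o + 3)*(o^3 + 3*o^2 - 4*o - 12) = (o - 5)^2*(o + 3)^2*(o^2 - 4) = (o - 5)^2*(o - 2)*(o + 3)^2*(o + 2)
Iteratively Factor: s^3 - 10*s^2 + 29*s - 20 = (s - 1)*(s^2 - 9*s + 20) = (s - 5)*(s - 1)*(s - 4)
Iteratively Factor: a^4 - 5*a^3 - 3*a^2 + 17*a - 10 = (a - 1)*(a^3 - 4*a^2 - 7*a + 10) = (a - 5)*(a - 1)*(a^2 + a - 2) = (a - 5)*(a - 1)^2*(a + 2)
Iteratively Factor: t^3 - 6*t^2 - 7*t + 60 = (t - 4)*(t^2 - 2*t - 15) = (t - 5)*(t - 4)*(t + 3)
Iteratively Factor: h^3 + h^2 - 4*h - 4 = (h + 2)*(h^2 - h - 2) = (h - 2)*(h + 2)*(h + 1)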